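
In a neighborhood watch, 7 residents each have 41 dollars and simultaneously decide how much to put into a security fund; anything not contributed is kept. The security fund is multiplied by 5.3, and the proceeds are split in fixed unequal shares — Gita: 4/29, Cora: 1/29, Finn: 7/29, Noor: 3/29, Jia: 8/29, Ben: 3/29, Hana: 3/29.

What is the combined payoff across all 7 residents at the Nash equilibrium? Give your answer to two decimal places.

Player j's private return per contributed unit is 5.3 × (j's share). Contributing is weakly dominant for j when that share is at least 1/5.3 = 0.1887, and contributing 0 is dominant otherwise.
Finn and Jia are above the threshold, contributing 41 each; the remaining 5 contribute 0. Total contributed: 82.
The security fund pays out 5.3 × 82 = 434.60 in total (split across the unequal shares, but the aggregate is all that matters for the group sum).
The 5 free-riders keep 41 each, adding 205. Group total = 205 + 434.60 = 639.60.

639.60 dollars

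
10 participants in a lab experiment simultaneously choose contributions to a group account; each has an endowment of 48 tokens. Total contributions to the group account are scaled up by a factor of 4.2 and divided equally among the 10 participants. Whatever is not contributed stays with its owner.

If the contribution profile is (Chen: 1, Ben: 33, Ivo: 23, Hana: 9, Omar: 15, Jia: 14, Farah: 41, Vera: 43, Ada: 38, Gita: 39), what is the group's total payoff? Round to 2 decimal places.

1299.20 tokens

Total contributed: 1 + 33 + 23 + 9 + 15 + 14 + 41 + 43 + 38 + 39 = 256; total kept: 10 × 48 − 256 = 224.
The group account pays out 4.2 × 256 = 1075.20 in aggregate.
Group total = 224 + 1075.20 = 1299.20.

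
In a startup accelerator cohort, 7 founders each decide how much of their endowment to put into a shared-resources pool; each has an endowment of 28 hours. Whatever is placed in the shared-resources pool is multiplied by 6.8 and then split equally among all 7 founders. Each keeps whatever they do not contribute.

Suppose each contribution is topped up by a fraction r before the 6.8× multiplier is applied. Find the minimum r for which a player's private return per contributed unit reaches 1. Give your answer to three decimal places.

0.029

With matching at rate r, one contributed unit becomes (1 + r) in the shared-resources pool and returns 6.8 × (1 + r) / 7 to the contributor.
Setting this equal to 1: 1 + r = 7/6.8 = 1.0294.
So the minimum matching rate is r = 1.0294 − 1 = 0.029.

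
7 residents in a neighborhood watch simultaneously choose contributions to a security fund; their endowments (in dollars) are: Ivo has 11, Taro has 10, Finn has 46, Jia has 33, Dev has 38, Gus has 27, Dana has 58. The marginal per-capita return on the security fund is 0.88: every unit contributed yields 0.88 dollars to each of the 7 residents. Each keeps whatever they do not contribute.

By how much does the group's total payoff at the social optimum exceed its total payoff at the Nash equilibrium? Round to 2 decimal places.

1150.68 dollars

The private return per contributed unit is 0.88 < 1 for everyone, so the Nash equilibrium is zero contribution and the group total is Σ E_j = 11 + 10 + 46 + 33 + 38 + 27 + 58 = 223.
Each contributed unit returns 6.160 to the group, so the social optimum is full contribution by everyone: group total = 6.160 × 223 = 1373.68.
Efficiency loss = (6.160 − 1) × 223 = 1150.68.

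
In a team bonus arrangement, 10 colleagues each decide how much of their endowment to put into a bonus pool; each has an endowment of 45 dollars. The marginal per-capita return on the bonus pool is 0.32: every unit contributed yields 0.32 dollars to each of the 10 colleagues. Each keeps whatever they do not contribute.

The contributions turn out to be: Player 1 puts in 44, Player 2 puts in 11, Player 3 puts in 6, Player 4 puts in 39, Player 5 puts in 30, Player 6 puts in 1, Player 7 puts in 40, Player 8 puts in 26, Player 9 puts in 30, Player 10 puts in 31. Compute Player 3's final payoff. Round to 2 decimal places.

121.56 dollars

Total contributed: 44 + 11 + 6 + 39 + 30 + 1 + 40 + 26 + 30 + 31 = 258.
Each receives 0.32 × 258 = 82.56 from the bonus pool.
Player 3 keeps 45 − 6 = 39, so Player 3's payoff is 39 + 82.56 = 121.56.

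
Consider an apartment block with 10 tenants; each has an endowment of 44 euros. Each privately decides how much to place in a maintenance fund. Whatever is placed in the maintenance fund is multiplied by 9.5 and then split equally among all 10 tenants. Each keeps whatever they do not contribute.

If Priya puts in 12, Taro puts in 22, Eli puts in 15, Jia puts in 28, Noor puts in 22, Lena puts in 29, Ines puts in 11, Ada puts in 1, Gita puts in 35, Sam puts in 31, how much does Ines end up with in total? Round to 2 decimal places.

228.70 euros

Total contributed: 12 + 22 + 15 + 28 + 22 + 29 + 11 + 1 + 35 + 31 = 206.
Each receives 9.5 × 206 / 10 = 195.70 from the maintenance fund.
Ines keeps 44 − 11 = 33, so Ines's payoff is 33 + 195.70 = 228.70.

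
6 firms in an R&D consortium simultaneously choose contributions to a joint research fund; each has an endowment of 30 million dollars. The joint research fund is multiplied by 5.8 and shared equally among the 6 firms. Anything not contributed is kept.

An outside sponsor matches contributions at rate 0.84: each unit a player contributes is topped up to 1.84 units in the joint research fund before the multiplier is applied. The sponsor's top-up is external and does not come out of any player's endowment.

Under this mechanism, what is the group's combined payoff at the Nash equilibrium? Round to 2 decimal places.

The effective private return per unit is now 5.8 × 1.84 / 6 = 1.7787 > 1, so every player's dominant strategy flips to full contribution.
At the Nash equilibrium everyone contributes 30. Group total payoff = 5.8 × 1.84 × 180 = 1920.96.

1920.96 million dollars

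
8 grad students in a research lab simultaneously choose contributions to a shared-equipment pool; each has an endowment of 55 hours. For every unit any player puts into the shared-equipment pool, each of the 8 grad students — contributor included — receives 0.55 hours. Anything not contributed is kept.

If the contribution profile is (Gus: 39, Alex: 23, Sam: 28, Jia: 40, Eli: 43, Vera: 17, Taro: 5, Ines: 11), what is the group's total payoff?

Total contributed: 39 + 23 + 28 + 40 + 43 + 17 + 5 + 11 = 206; total kept: 8 × 55 − 206 = 234.
The shared-equipment pool pays out 0.55 × 8 × 206 = 906.40 in aggregate.
Group total = 234 + 906.40 = 1140.40.

1140.40 hours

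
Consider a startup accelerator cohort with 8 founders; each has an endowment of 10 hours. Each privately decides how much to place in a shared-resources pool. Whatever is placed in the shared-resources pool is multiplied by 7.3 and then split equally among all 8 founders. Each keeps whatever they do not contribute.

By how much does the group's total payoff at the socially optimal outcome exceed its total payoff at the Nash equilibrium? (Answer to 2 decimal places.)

504.00 hours

Each contributed unit returns 7.3/8 = 0.9125 to its contributor — below 1 — so contributing 0 is dominant for every player. At the Nash equilibrium everyone keeps their 10, and the group total is 8 × 10 = 80.
Each contributed unit returns 7.300 to the group as a whole (0.9125 to each of 8 players), which exceeds 1, so the social optimum is full contribution: group total = 7.300 × 80 = 584.00.
Efficiency loss = 584.00 − 80 = 504.00.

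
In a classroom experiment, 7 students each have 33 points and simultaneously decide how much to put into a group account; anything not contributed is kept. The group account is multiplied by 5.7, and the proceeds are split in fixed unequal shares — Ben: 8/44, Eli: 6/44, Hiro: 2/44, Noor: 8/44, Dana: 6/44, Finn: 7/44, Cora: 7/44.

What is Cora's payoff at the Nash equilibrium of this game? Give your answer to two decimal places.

Player j's private return per contributed unit is 5.7 × (j's share). Contributing is weakly dominant for j when that share is at least 1/5.7 = 0.1754, and contributing 0 is dominant otherwise.
The shares above 0.1754 belong to Ben and Noor, contributing 33 each; the remaining 5 contribute 0. Total contributed: 66.
Cora keeps 33 and receives 5.7 × 66 × 7/44 = 59.85 from the group account, for a payoff of 92.85.

92.85 points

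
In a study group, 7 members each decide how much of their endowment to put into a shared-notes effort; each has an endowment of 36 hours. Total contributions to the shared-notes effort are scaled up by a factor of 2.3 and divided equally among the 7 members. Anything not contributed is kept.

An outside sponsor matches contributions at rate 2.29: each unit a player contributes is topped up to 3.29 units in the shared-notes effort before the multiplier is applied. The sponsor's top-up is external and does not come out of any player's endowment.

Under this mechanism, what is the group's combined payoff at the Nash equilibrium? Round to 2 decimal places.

Under the mechanism each unit contributed yields 2.3 × 3.29 / 7 = 1.0810 back to its contributor per unit of net cost, which exceeds 1, making full contribution the dominant choice for everyone.
So the Nash equilibrium is full contribution by all 7; the group earns 2.3 × 3.29 × 252 = 1906.88.

1906.88 hours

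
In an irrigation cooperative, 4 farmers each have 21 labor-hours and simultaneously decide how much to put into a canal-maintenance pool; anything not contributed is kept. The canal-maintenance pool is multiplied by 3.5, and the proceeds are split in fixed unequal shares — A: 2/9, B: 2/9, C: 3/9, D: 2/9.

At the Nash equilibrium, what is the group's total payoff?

136.50 labor-hours

A player with share s gets back 3.5·s per unit contributed, so full contribution is dominant for anyone with s > 1/3.5 = 0.2857 and zero contribution is dominant for anyone below.
The only share above 0.2857 is C's 3/9, contributing 21; the remaining 3 contribute 0. Total contributed: 21.
The canal-maintenance pool pays out 3.5 × 21 = 73.50 in total (split across the unequal shares, but the aggregate is all that matters for the group sum).
The 3 free-riders keep 21 each, adding 63. Group total = 63 + 73.50 = 136.50.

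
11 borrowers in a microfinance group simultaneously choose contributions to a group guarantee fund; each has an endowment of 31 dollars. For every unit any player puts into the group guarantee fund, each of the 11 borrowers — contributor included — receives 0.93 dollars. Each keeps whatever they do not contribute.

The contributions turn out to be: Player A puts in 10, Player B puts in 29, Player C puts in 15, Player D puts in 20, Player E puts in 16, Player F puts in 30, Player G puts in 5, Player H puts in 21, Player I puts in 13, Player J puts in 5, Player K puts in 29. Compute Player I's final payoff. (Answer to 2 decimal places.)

197.49 dollars

Total contributed: 10 + 29 + 15 + 20 + 16 + 30 + 5 + 21 + 13 + 5 + 29 = 193.
Each receives 0.93 × 193 = 179.49 from the group guarantee fund.
Player I keeps 31 − 13 = 18, so Player I's payoff is 18 + 179.49 = 197.49.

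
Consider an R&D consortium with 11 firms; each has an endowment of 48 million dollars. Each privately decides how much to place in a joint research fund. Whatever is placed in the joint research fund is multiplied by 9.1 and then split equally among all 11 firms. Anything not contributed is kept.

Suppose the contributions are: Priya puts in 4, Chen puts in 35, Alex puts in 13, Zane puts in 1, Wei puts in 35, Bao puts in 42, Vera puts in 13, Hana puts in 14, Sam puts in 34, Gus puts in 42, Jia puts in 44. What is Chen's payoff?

Total contributed: 4 + 35 + 13 + 1 + 35 + 42 + 13 + 14 + 34 + 42 + 44 = 277.
Each receives 9.1 × 277 / 11 = 229.15 from the joint research fund.
Chen keeps 48 − 35 = 13, so Chen's payoff is 13 + 229.15 = 242.15.

242.15 million dollars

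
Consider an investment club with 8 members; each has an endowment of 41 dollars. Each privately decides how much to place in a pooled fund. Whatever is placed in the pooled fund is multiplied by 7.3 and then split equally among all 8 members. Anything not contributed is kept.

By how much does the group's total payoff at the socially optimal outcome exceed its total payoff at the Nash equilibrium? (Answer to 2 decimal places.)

2066.40 dollars

Each contributed unit returns 7.3/8 = 0.9125 to its contributor — below 1 — so contributing 0 is dominant for every player. At the Nash equilibrium everyone keeps their 41, and the group total is 8 × 41 = 328.
Each contributed unit returns 7.300 to the group as a whole (0.9125 to each of 8 players), which exceeds 1, so the social optimum is full contribution: group total = 7.300 × 328 = 2394.40.
Efficiency loss = 2394.40 − 328 = 2066.40.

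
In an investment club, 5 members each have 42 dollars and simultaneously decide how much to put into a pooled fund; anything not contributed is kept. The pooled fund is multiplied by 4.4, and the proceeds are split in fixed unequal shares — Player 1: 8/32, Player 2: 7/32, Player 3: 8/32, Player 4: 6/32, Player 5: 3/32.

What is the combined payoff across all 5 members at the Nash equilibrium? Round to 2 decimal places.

A player with share s gets back 4.4·s per unit contributed, so full contribution is dominant for anyone with s > 1/4.4 = 0.2273 and zero contribution is dominant for anyone below.
The shares above 0.2273 belong to Player 1 and Player 3, contributing 42 each; the remaining 3 contribute 0. Total contributed: 84.
The pooled fund pays out 4.4 × 84 = 369.60 in total (split across the unequal shares, but the aggregate is all that matters for the group sum).
The 3 free-riders keep 42 each, adding 126. Group total = 126 + 369.60 = 495.60.

495.60 dollars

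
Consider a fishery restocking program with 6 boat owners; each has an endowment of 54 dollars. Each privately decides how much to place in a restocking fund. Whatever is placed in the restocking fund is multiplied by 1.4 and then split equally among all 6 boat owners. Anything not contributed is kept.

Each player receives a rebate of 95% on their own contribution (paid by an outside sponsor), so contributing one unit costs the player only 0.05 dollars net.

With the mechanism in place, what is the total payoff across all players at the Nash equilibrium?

761.40 dollars

Under the mechanism each unit contributed yields (1.4/6) / 0.05 = 4.6667 back to its contributor per unit of net cost, which exceeds 1, making full contribution the dominant choice for everyone.
At the Nash equilibrium everyone contributes 54. Group total payoff = 6 × (54 × 0.95 + 1.4 × 54) = 761.40.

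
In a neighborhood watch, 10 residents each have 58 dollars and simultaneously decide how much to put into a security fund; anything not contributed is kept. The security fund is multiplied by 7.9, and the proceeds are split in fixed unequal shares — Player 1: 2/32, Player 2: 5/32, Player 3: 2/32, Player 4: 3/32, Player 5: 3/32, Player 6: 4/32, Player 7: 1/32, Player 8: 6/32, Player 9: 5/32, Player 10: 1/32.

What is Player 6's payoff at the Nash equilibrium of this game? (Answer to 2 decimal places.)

For player j, contributing a unit is worthwhile iff 7.9 × (j's share) ≥ 1, i.e. iff j's share is at least 0.1266.
The shares above 0.1266 belong to Player 2, Player 8 and Player 9, contributing 58 each; the remaining 7 contribute 0. Total contributed: 174.
Player 6 keeps 58 and receives 7.9 × 174 × 4/32 = 171.83 from the security fund, for a payoff of 229.83.

229.83 dollars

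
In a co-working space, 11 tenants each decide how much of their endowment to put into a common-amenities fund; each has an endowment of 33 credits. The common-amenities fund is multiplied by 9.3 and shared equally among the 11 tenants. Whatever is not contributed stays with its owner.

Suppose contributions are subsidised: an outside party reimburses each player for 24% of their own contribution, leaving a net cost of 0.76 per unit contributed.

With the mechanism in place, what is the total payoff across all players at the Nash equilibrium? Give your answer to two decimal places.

3463.02 credits

Under the mechanism each unit contributed yields (9.3/11) / 0.76 = 1.1124 back to its contributor per unit of net cost, which exceeds 1, making full contribution the dominant choice for everyone.
So the Nash equilibrium is full contribution by all 11; the group earns 11 × (33 × 0.24 + 9.3 × 33) = 3463.02.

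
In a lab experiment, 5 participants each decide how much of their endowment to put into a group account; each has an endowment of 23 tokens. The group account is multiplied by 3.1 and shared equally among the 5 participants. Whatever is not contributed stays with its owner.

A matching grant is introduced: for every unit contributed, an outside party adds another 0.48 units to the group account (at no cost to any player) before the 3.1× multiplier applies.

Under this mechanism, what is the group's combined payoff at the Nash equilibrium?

Even with the mechanism, each unit contributed returns only 3.1 × 1.48 / 5 = 0.9176 per unit of net cost, so contributing nothing is still dominant.
At the Nash equilibrium no one contributes; group total payoff = 5 × 23 = 115.

115.00 tokens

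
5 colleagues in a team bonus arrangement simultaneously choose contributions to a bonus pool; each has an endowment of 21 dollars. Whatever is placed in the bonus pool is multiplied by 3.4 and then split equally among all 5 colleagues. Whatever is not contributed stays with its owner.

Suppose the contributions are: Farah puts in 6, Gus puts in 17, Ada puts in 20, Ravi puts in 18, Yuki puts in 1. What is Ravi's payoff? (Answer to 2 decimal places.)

45.16 dollars

Total contributed: 6 + 17 + 20 + 18 + 1 = 62.
Each receives 3.4 × 62 / 5 = 42.16 from the bonus pool.
Ravi keeps 21 − 18 = 3, so Ravi's payoff is 3 + 42.16 = 45.16.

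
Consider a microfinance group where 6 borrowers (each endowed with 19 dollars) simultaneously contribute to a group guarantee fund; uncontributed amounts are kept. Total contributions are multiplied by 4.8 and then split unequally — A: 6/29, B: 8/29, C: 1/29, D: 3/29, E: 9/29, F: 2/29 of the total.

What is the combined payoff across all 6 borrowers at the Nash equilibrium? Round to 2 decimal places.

258.40 dollars

Player j's private return per contributed unit is 4.8 × (j's share). Contributing is weakly dominant for j when that share is at least 1/4.8 = 0.2083, and contributing 0 is dominant otherwise.
B and E clear that bar, contributing 19 each; the remaining 4 contribute 0. Total contributed: 38.
The group guarantee fund pays out 4.8 × 38 = 182.40 in total (split across the unequal shares, but the aggregate is all that matters for the group sum).
The 4 free-riders keep 19 each, adding 76. Group total = 76 + 182.40 = 258.40.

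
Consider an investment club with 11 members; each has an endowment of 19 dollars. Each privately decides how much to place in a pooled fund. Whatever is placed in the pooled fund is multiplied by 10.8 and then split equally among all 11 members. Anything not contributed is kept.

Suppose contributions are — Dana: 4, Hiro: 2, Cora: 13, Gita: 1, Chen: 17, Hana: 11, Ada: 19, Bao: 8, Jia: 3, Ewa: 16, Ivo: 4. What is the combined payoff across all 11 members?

Total contributed: 4 + 2 + 13 + 1 + 17 + 11 + 19 + 8 + 3 + 16 + 4 = 98; total kept: 11 × 19 − 98 = 111.
The pooled fund pays out 10.8 × 98 = 1058.40 in aggregate.
Group total = 111 + 1058.40 = 1169.40.

1169.40 dollars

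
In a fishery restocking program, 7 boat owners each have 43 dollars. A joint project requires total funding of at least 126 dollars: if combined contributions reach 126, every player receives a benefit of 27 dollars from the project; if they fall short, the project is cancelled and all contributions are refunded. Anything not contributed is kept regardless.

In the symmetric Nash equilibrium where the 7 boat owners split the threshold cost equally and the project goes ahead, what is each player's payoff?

52 dollars

Equal share of the threshold: 126/7 = 18.
At this profile no one gains by cutting their contribution: any cut drops the total below 126, the project is cancelled, contributions are refunded, and the deviator ends with 43, which is less than 43 − 18 + 27 = 52. Contributing more than 18 just wastes the excess. So contributing exactly 18 is a best response.
Each player's payoff: 43 − 18 + 27 = 52.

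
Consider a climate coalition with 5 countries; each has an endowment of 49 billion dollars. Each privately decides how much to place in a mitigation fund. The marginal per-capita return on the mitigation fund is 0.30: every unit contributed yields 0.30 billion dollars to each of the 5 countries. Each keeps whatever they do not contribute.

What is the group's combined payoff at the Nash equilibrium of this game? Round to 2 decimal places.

245.00 billion dollars

The private return per contributed unit is 0.30 < 1, so contributing 0 is dominant for every player. At the Nash equilibrium everyone keeps their 49, and the group total is 5 × 49 = 245.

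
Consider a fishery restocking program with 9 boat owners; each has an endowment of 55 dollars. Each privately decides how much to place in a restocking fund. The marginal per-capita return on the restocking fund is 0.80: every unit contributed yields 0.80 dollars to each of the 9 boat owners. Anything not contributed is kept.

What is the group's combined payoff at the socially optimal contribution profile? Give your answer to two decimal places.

Each contributed unit returns 7.200 to the group as a whole (0.80 to each of 9 players), which exceeds 1, so the social optimum is full contribution: group total = 7.200 × 495 = 3564.00.

3564.00 dollars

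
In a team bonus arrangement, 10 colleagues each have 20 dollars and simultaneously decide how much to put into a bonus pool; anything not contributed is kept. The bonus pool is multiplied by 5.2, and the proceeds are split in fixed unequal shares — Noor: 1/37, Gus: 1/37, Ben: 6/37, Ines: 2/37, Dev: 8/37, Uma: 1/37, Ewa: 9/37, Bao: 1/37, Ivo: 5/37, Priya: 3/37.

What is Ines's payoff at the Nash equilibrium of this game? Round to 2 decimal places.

31.24 dollars

Player j's private return per contributed unit is 5.2 × (j's share). Contributing is weakly dominant for j when that share is at least 1/5.2 = 0.1923, and contributing 0 is dominant otherwise.
The shares above 0.1923 belong to Dev and Ewa, contributing 20 each; the remaining 8 contribute 0. Total contributed: 40.
Ines keeps 20 and receives 5.2 × 40 × 2/37 = 11.24 from the bonus pool, for a payoff of 31.24.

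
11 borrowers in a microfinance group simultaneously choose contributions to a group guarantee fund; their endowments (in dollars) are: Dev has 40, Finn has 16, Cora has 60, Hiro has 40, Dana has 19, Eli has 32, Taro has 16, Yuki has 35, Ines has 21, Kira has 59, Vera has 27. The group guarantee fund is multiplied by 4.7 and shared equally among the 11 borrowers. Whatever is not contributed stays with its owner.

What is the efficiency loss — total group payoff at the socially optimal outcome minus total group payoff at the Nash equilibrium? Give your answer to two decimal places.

1350.50 dollars

The private return per contributed unit is 4.7/11 = 0.4273 < 1 for every player regardless of endowment, so the Nash equilibrium is zero contribution and the group total is Σ E_j = 40 + 16 + 60 + 40 + 19 + 32 + 16 + 35 + 21 + 59 + 27 = 365.
Each contributed unit returns 4.700 to the group, so the social optimum is full contribution by everyone: group total = 4.700 × 365 = 1715.50.
Efficiency loss = (4.700 − 1) × 365 = 1350.50.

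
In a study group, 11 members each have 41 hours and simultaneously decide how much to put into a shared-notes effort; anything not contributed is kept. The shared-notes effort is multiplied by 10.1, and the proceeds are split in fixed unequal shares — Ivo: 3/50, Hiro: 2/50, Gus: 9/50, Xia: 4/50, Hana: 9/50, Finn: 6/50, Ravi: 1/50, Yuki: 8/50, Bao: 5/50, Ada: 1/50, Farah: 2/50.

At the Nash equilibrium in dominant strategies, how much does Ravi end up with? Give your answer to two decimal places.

82.41 hours

For player j, contributing a unit is worthwhile iff 10.1 × (j's share) ≥ 1, i.e. iff j's share is at least 0.0990.
Gus, Hana, Finn, Yuki and Bao clear that bar, contributing 41 each; the remaining 6 contribute 0. Total contributed: 205.
Ravi keeps 41 and receives 10.1 × 205 × 1/50 = 41.41 from the shared-notes effort, for a payoff of 82.41.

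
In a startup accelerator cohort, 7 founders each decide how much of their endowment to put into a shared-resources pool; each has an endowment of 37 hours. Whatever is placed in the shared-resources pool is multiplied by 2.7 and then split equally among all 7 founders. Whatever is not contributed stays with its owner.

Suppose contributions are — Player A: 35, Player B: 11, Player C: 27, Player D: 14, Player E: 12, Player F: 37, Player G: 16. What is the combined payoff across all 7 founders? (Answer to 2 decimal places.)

517.40 hours

Total contributed: 35 + 11 + 27 + 14 + 12 + 37 + 16 = 152; total kept: 7 × 37 − 152 = 107.
The shared-resources pool pays out 2.7 × 152 = 410.40 in aggregate.
Group total = 107 + 410.40 = 517.40.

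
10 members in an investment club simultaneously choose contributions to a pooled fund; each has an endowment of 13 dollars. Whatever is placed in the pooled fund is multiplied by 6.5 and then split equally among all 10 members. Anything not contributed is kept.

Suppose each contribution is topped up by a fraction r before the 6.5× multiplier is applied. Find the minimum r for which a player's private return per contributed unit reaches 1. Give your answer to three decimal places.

0.538

With matching at rate r, one contributed unit becomes (1 + r) in the pooled fund and returns 6.5 × (1 + r) / 10 to the contributor.
Setting this equal to 1: 1 + r = 10/6.5 = 1.5385.
So the minimum matching rate is r = 1.5385 − 1 = 0.538.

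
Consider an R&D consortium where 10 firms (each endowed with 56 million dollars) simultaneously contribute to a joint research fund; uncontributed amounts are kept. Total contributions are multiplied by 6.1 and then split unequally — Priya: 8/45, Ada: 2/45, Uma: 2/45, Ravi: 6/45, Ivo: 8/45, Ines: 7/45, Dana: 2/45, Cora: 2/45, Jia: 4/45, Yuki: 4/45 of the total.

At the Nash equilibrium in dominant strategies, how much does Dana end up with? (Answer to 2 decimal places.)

86.36 million dollars

A player with share s gets back 6.1·s per unit contributed, so full contribution is dominant for anyone with s > 1/6.1 = 0.1639 and zero contribution is dominant for anyone below.
Priya and Ivo are above the threshold, contributing 56 each; the remaining 8 contribute 0. Total contributed: 112.
Dana keeps 56 and receives 6.1 × 112 × 2/45 = 30.36 from the joint research fund, for a payoff of 86.36.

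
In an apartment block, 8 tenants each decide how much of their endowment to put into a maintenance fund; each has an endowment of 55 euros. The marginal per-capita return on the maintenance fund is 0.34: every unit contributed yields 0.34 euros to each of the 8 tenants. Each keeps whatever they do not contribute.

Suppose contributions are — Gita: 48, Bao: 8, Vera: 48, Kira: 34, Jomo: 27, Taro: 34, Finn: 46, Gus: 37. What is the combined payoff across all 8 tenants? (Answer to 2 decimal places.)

925.04 euros

Total contributed: 48 + 8 + 48 + 34 + 27 + 34 + 46 + 37 = 282; total kept: 8 × 55 − 282 = 158.
The maintenance fund pays out 0.34 × 8 × 282 = 767.04 in aggregate.
Group total = 158 + 767.04 = 925.04.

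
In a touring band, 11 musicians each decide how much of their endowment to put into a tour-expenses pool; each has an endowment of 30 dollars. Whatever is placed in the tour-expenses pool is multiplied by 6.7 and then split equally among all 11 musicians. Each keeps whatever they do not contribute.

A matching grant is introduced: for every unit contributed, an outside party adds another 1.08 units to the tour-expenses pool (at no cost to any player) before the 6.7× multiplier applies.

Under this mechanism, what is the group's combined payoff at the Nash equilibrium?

Under the mechanism each unit contributed yields 6.7 × 2.08 / 11 = 1.2669 back to its contributor per unit of net cost, which exceeds 1, making full contribution the dominant choice for everyone.
At the Nash equilibrium everyone contributes 30. Group total payoff = 6.7 × 2.08 × 330 = 4598.88.

4598.88 dollars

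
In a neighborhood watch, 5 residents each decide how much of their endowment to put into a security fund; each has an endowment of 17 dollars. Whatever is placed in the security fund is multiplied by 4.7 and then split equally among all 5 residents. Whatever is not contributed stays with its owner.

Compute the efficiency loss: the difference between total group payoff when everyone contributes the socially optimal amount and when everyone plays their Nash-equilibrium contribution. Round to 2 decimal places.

314.50 dollars

Each contributed unit returns 4.7/5 = 0.9400 to its contributor — below 1 — so contributing 0 is dominant for every player. At the Nash equilibrium everyone keeps their 17, and the group total is 5 × 17 = 85.
Each contributed unit returns 4.700 to the group as a whole (0.9400 to each of 5 players), which exceeds 1, so the social optimum is full contribution: group total = 4.700 × 85 = 399.50.
Efficiency loss = 399.50 − 85 = 314.50.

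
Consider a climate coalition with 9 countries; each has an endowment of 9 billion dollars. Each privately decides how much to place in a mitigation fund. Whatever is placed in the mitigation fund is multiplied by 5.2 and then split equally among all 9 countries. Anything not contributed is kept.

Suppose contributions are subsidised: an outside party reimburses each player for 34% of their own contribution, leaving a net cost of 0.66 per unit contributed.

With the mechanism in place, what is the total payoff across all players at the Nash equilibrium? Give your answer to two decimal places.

Even with the mechanism, each unit contributed returns only (5.2/9) / 0.66 = 0.8754 per unit of net cost, so contributing nothing is still dominant.
At the Nash equilibrium no one contributes; group total payoff = 9 × 9 = 81.

81.00 billion dollars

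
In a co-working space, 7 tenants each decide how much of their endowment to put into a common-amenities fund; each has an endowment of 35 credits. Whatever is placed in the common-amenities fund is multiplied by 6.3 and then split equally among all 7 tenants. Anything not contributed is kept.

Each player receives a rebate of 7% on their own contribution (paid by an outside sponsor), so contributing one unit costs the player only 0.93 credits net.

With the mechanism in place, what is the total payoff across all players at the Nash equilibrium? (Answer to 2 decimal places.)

245.00 credits

The effective private return is (6.3/7) / 0.93 = 0.9677, which is still under 1, so the mechanism doesn't change anyone's dominant strategy: zero contribution.
At the Nash equilibrium no one contributes; group total payoff = 7 × 35 = 245.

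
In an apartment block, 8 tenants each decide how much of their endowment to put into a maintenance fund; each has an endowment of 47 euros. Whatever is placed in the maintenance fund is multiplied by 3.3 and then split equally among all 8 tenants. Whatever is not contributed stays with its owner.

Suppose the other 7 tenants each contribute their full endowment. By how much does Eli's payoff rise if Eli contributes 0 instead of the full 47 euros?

Switching from a contribution of 47 to 0 lets Eli keep an extra 47 euros, but lowers the maintenance fund by 47, which costs Eli their own share of that drop: 3.3/8 × 47 = 19.39.
Net gain = 47 − 19.39 = 27.61. The private return per contributed unit (0.4125) is below 1, so free-riding is indeed the best response regardless of what the others do.

27.61 euros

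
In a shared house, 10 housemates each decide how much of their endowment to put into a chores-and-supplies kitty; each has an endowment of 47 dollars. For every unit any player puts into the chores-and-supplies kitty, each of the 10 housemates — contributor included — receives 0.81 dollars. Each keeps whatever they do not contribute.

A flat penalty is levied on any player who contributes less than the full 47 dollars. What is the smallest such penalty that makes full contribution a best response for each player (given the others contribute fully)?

8.93 dollars

Given the others contribute fully, the best deviation is to contribute 0 (any partial contribution still incurs the fine and gives up units whose private return 0.81 is below 1).
Deviating from 47 to 0 saves 47 dollars but forfeits the deviator's share of the drop in the chores-and-supplies kitty: 0.81 × 47 = 38.07.
So the deviation gain is 47 − 38.07 = 8.93, and the fine must be at least 8.93 dollars to wipe it out.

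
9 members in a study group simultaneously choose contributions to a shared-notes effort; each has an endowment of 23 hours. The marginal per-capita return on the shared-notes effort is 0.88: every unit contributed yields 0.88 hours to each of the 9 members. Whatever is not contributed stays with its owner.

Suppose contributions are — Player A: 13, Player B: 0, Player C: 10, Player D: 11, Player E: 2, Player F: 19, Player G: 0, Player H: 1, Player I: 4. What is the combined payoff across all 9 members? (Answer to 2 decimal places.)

Total contributed: 13 + 0 + 10 + 11 + 2 + 19 + 0 + 1 + 4 = 60; total kept: 9 × 23 − 60 = 147.
The shared-notes effort pays out 0.88 × 9 × 60 = 475.20 in aggregate.
Group total = 147 + 475.20 = 622.20.

622.20 hours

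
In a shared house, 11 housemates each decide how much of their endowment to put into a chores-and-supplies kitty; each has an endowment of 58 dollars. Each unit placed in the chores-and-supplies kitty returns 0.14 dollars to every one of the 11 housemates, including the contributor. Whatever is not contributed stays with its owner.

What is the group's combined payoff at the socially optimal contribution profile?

Each contributed unit returns 1.540 to the group as a whole (0.14 to each of 11 players), which exceeds 1, so the social optimum is full contribution: group total = 1.540 × 638 = 982.52.

982.52 dollars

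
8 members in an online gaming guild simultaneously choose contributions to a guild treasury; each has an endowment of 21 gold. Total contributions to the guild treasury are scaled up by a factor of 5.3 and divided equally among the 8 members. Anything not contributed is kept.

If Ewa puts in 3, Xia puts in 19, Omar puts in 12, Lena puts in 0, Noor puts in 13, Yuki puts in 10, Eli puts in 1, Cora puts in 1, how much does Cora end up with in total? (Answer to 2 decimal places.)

Total contributed: 3 + 19 + 12 + 0 + 13 + 10 + 1 + 1 = 59.
Each receives 5.3 × 59 / 8 = 39.09 from the guild treasury.
Cora keeps 21 − 1 = 20, so Cora's payoff is 20 + 39.09 = 59.09.

59.09 gold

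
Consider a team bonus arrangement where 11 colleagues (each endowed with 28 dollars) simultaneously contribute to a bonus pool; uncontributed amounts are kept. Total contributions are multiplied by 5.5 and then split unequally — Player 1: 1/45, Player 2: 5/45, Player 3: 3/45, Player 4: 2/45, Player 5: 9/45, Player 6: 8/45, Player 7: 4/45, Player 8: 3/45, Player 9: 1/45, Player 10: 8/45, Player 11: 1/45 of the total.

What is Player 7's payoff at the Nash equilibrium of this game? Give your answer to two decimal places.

A player with share s gets back 5.5·s per unit contributed, so full contribution is dominant for anyone with s > 1/5.5 = 0.1818 and zero contribution is dominant for anyone below.
Player 5 alone (share 9/45) is above the threshold, contributing 28; the remaining 10 contribute 0. Total contributed: 28.
Player 7 keeps 28 and receives 5.5 × 28 × 4/45 = 13.69 from the bonus pool, for a payoff of 41.69.

41.69 dollars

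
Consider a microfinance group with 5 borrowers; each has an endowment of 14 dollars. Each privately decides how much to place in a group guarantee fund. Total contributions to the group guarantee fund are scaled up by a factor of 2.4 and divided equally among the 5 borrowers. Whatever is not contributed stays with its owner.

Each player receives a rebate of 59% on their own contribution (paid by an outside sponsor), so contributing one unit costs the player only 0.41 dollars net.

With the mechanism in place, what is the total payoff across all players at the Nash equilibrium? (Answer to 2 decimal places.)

The effective private return per unit is now (2.4/5) / 0.41 = 1.1707 > 1, so every player's dominant strategy flips to full contribution.
At the Nash equilibrium everyone contributes 14. Group total payoff = 5 × (14 × 0.59 + 2.4 × 14) = 209.30.

209.30 dollars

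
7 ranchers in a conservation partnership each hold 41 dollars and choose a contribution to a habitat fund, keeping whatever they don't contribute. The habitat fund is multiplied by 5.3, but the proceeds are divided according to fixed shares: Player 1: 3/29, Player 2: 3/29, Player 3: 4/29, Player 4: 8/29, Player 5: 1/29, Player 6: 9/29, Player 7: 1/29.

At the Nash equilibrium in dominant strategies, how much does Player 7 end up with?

A player with share s gets back 5.3·s per unit contributed, so full contribution is dominant for anyone with s > 1/5.3 = 0.1887 and zero contribution is dominant for anyone below.
Player 4 and Player 6 clear that bar, contributing 41 each; the remaining 5 contribute 0. Total contributed: 82.
Player 7 keeps 41 and receives 5.3 × 82 × 1/29 = 14.99 from the habitat fund, for a payoff of 55.99.

55.99 dollars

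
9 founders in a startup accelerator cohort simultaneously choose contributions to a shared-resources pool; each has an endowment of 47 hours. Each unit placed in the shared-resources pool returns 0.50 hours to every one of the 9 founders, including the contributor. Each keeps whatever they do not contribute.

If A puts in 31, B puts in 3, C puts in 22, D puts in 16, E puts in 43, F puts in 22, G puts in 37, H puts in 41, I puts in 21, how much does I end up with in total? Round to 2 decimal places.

144.00 hours

Total contributed: 31 + 3 + 22 + 16 + 43 + 22 + 37 + 41 + 21 = 236.
Each receives 0.50 × 236 = 118.00 from the shared-resources pool.
I keeps 47 − 21 = 26, so I's payoff is 26 + 118.00 = 144.00.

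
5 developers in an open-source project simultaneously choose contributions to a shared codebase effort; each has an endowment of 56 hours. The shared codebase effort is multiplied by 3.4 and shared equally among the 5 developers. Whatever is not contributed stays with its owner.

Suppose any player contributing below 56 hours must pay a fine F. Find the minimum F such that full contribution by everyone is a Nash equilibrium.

17.92 hours

Given the others contribute fully, the best deviation is to contribute 0 (any partial contribution still incurs the fine and gives up units whose private return 0.6800 is below 1).
Deviating from 56 to 0 saves 56 hours but forfeits the deviator's share of the drop in the shared codebase effort: 3.4/5 × 56 = 38.08.
So the deviation gain is 56 − 38.08 = 17.92, and the fine must be at least 17.92 hours to wipe it out.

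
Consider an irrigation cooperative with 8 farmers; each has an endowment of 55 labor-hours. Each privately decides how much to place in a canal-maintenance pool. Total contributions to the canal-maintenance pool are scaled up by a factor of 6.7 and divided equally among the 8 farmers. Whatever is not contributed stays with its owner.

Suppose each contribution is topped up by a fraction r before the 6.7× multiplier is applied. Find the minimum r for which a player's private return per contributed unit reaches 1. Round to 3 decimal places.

0.194

With matching at rate r, one contributed unit becomes (1 + r) in the canal-maintenance pool and returns 6.7 × (1 + r) / 8 to the contributor.
Setting this equal to 1: 1 + r = 8/6.7 = 1.1940.
So the minimum matching rate is r = 1.1940 − 1 = 0.194.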